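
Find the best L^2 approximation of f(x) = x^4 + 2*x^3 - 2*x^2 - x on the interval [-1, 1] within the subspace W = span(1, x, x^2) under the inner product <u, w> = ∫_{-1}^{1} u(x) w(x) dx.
g(x) = -8*x^2/7 + x/5 - 3/35

The best approximation g ∈ W is the orthogonal projection of f onto W. Writing g = a_0 + a_1 x + a_2 x^2, the coefficients solve the normal equations G · a = b where
  G_{ij} = <φ_i, φ_j> and b_i = <f, φ_i>, with φ_0 = 1, φ_1 = x, φ_2 = x^2.
G =
  [2, 0, 2/3]
  [0, 2/3, 0]
  [2/3, 0, 2/5],
b = (-14/15, 2/15, -18/35).
Solving gives a_0 = -3/35, a_1 = 1/5, a_2 = -8/7, so
  g(x) = -8*x^2/7 + x/5 - 3/35.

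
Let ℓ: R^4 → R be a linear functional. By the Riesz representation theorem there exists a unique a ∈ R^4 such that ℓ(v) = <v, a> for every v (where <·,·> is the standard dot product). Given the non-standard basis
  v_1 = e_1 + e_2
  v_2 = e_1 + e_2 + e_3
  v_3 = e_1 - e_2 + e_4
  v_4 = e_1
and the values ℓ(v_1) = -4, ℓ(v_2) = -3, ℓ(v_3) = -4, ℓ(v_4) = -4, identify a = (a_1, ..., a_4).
a = (-4, 0, 1, 0)

Write a = (a_1, ..., a_4) in the standard basis. For each basis vector v_i, ℓ(v_i) = <v_i, a> is a linear equation in the a_j's. Collect the n equations into a matrix system V a = ℓ, where row i of V is v_i (expressed in the standard basis). Since V is invertible (lower-triangular with 1s on the diagonal, up to permutation), solve by back-substitution:
  V =
[[1, 1, 0, 0],
 [1, 1, 1, 0],
 [1, -1, 0, 1],
 [1, 0, 0, 0]]
  V a = (-4, -3, -4, -4)
Solving gives a = (-4, 0, 1, 0).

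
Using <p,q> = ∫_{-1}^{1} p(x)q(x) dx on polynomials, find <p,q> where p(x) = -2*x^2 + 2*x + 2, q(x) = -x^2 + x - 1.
<p,q> = -28/15

Expand the product: p(x)·q(x) = 2*x^4 - 4*x^3 + 2*x^2 - 2.
∫_{-1}^{1} of each monomial x^k gives [2/(k+1) if k even, 0 if k odd]. Integrating term-by-term (or equivalently evaluating the antiderivative F(x) = 2*x^5/5 - x^4 + 2*x^3/3 - 2*x at the endpoints):
  F(1) − F(−1) = -29/15 − (-1/15) = -28/15.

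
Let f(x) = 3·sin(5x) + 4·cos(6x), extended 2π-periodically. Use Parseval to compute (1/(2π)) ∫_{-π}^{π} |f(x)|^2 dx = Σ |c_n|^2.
Σ |c_n|^2 = 25/2

Expand |f|^2 and use orthogonality of {sin(nx), cos(mx)} on [-π, π]:
  ∫_{-π}^{π} sin(nx)^2 dx = π, ∫ cos(mx)^2 dx = π, and cross terms integrate to 0.
So ∫_{-π}^{π} f(x)^2 dx = 3^2 · π + 4^2 · π = (9 + 16)π.
Divide by 2π: (9 + 16)/2 = 25/2.
By Parseval, this equals Σ |c_n|^2.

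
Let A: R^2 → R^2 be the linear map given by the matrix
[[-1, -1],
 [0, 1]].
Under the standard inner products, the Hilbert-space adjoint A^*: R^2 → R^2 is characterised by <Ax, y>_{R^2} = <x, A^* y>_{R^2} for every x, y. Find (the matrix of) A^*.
A^* = A^T =
[[-1, 0],
 [-1, 1]]

For real matrices with standard dot products, the defining identity <Ax, y> = <x, A^* y> gives (Ax)^T y = x^T (A^*) y, i.e. x^T A^T y = x^T (A^*) y. Since this holds for all x, y, we must have A^* = A^T. Therefore
A^* =
[[-1, 0],
 [-1, 1]].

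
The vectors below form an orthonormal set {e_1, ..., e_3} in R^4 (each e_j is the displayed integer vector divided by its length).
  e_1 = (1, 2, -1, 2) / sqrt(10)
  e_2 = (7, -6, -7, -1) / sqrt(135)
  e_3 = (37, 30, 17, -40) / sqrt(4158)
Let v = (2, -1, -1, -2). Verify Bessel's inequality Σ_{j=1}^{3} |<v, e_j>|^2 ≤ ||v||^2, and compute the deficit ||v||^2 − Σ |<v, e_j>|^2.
Σ |<v, e_j>|^2 = 761/77; ||v||^2 = 10; deficit = 9/77

Write each e_j = u_j / sqrt(<u_j, u_j>) where u_j is the displayed integer vector. Then <v, e_j> = <v, u_j> / sqrt(<u_j, u_j>), so |<v, e_j>|^2 = <v, u_j>^2 / <u_j, u_j>.
Coefficients: <v, e_1> = -3/sqrt(10), <v, e_2> = 29/sqrt(135), <v, e_3> = 107/sqrt(4158).
Square and sum: Σ |<v, e_j>|^2 = 761/77.
Compute ||v||^2 = v·v = 10.
Deficit = 10 − 761/77 = 9/77 ≥ 0, confirming Bessel's inequality. (The deficit equals ||v − Σ <v,e_j> e_j||^2, the squared distance from v to span{e_j}.)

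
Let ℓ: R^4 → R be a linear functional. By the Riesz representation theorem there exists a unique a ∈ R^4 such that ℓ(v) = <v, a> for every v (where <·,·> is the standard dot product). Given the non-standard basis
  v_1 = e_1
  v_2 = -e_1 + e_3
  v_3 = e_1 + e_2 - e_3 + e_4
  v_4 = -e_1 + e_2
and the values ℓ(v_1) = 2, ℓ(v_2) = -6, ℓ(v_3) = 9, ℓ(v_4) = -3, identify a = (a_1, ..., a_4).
a = (2, -1, -4, 4)

Write a = (a_1, ..., a_4) in the standard basis. For each basis vector v_i, ℓ(v_i) = <v_i, a> is a linear equation in the a_j's. Collect the n equations into a matrix system V a = ℓ, where row i of V is v_i (expressed in the standard basis). Since V is invertible (lower-triangular with 1s on the diagonal, up to permutation), solve by back-substitution:
  V =
[[1, 0, 0, 0],
 [-1, 0, 1, 0],
 [1, 1, -1, 1],
 [-1, 1, 0, 0]]
  V a = (2, -6, 9, -3)
Solving gives a = (2, -1, -4, 4).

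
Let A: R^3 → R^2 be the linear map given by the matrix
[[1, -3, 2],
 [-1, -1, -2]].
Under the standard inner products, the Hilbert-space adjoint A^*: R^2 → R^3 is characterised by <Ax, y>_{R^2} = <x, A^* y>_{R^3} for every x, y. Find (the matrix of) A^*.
A^* = A^T =
[[1, -1],
 [-3, -1],
 [2, -2]]

For real matrices with standard dot products, the defining identity <Ax, y> = <x, A^* y> gives (Ax)^T y = x^T (A^*) y, i.e. x^T A^T y = x^T (A^*) y. Since this holds for all x, y, we must have A^* = A^T. Therefore
A^* =
[[1, -1],
 [-3, -1],
 [2, -2]].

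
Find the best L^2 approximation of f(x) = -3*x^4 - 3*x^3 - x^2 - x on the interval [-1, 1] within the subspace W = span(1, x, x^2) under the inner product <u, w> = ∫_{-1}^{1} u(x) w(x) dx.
g(x) = -25*x^2/7 - 14*x/5 + 9/35

The best approximation g ∈ W is the orthogonal projection of f onto W. Writing g = a_0 + a_1 x + a_2 x^2, the coefficients solve the normal equations G · a = b where
  G_{ij} = <φ_i, φ_j> and b_i = <f, φ_i>, with φ_0 = 1, φ_1 = x, φ_2 = x^2.
G =
  [2, 0, 2/3]
  [0, 2/3, 0]
  [2/3, 0, 2/5],
b = (-28/15, -28/15, -44/35).
Solving gives a_0 = 9/35, a_1 = -14/5, a_2 = -25/7, so
  g(x) = -25*x^2/7 - 14*x/5 + 9/35.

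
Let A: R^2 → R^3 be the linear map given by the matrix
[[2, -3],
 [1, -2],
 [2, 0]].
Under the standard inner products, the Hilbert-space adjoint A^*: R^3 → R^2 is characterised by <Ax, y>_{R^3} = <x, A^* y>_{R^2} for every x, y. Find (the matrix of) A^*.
A^* = A^T =
[[2, 1, 2],
 [-3, -2, 0]]

For real matrices with standard dot products, the defining identity <Ax, y> = <x, A^* y> gives (Ax)^T y = x^T (A^*) y, i.e. x^T A^T y = x^T (A^*) y. Since this holds for all x, y, we must have A^* = A^T. Therefore
A^* =
[[2, 1, 2],
 [-3, -2, 0]].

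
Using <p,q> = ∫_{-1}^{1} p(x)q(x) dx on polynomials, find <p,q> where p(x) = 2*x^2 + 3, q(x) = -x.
<p,q> = 0

Expand the product: p(x)·q(x) = -2*x^3 - 3*x.
∫_{-1}^{1} of each monomial x^k gives [2/(k+1) if k even, 0 if k odd]. Integrating term-by-term (or equivalently evaluating the antiderivative F(x) = -x^4/2 - 3*x^2/2 at the endpoints):
  F(1) − F(−1) = -2 − (-2) = 0.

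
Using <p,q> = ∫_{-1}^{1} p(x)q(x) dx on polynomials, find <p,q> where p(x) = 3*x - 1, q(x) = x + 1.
<p,q> = 0

Expand the product: p(x)·q(x) = 3*x^2 + 2*x - 1.
∫_{-1}^{1} of each monomial x^k gives [2/(k+1) if k even, 0 if k odd]. Integrating term-by-term (or equivalently evaluating the antiderivative F(x) = x^3 + x^2 - x at the endpoints):
  F(1) − F(−1) = 1 − (1) = 0.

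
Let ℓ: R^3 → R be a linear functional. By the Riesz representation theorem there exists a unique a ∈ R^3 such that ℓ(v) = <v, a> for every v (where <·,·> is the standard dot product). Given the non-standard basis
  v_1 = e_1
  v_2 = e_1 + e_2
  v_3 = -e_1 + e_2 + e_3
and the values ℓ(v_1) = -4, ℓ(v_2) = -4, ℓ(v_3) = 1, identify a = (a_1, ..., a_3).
a = (-4, 0, -3)

Write a = (a_1, ..., a_3) in the standard basis. For each basis vector v_i, ℓ(v_i) = <v_i, a> is a linear equation in the a_j's. Collect the n equations into a matrix system V a = ℓ, where row i of V is v_i (expressed in the standard basis). Since V is invertible (lower-triangular with 1s on the diagonal, up to permutation), solve by back-substitution:
  V =
[[1, 0, 0],
 [1, 1, 0],
 [-1, 1, 1]]
  V a = (-4, -4, 1)
Solving gives a = (-4, 0, -3).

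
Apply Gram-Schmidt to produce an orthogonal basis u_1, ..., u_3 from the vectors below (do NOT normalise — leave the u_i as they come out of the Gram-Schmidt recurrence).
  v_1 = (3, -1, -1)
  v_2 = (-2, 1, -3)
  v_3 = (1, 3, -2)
Orthogonal basis:
  u_1 = (3, -1, -1)
  u_2 = (-10/11, 7/11, -37/11)
  u_3 = (70/69, 385/138, 35/138)

Apply the Gram-Schmidt recurrence
  u_1 = v_1
  u_i = v_i − Σ_{j<i} ((v_i · u_j) / (u_j · u_j)) · u_j.

Step by step this gives:
  u_1 = (3, -1, -1)
  u_2 = (-10/11, 7/11, -37/11)
  u_3 = (70/69, 385/138, 35/138)

Orthogonality check:
  u_2 · u_1 = 0 (should be 0)
  u_3 · u_1 = 0 (should be 0)
  u_3 · u_2 = 0 (should be 0)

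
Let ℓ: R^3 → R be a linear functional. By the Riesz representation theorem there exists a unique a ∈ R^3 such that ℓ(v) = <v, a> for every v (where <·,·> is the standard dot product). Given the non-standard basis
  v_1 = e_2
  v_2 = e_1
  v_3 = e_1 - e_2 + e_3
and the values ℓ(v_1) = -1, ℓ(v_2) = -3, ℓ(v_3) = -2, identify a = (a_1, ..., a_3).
a = (-3, -1, 0)

Write a = (a_1, ..., a_3) in the standard basis. For each basis vector v_i, ℓ(v_i) = <v_i, a> is a linear equation in the a_j's. Collect the n equations into a matrix system V a = ℓ, where row i of V is v_i (expressed in the standard basis). Since V is invertible (lower-triangular with 1s on the diagonal, up to permutation), solve by back-substitution:
  V =
[[0, 1, 0],
 [1, 0, 0],
 [1, -1, 1]]
  V a = (-1, -3, -2)
Solving gives a = (-3, -1, 0).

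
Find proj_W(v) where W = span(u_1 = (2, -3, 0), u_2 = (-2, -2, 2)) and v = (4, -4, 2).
proj_W(v) = (55/19, -90/19, 3/19)

Set up U = [u_1 | ... | u_2] ∈ R^(3×2). The projector onto W = col(U) is P = U (U^T U)^(-1) U^T.
Compute U^T U =
  [13, 2]
  [2, 12],
and U^T v = (20, 4).
Solve U^T U · c = U^T v for the coefficients: c = (29/19, 3/38). The projection is proj_W(v) = U c.
Check: (v - proj_W(v)) · u_1 = 0  (should be 0).
Check: (v - proj_W(v)) · u_2 = 0  (should be 0).
Result: proj_W(v) = (55/19, -90/19, 3/19).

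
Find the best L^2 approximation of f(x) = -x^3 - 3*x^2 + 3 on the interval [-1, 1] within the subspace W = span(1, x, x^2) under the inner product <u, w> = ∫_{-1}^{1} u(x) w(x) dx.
g(x) = -3*x^2 - 3*x/5 + 3

The best approximation g ∈ W is the orthogonal projection of f onto W. Writing g = a_0 + a_1 x + a_2 x^2, the coefficients solve the normal equations G · a = b where
  G_{ij} = <φ_i, φ_j> and b_i = <f, φ_i>, with φ_0 = 1, φ_1 = x, φ_2 = x^2.
G =
  [2, 0, 2/3]
  [0, 2/3, 0]
  [2/3, 0, 2/5],
b = (4, -2/5, 4/5).
Solving gives a_0 = 3, a_1 = -3/5, a_2 = -3, so
  g(x) = -3*x^2 - 3*x/5 + 3.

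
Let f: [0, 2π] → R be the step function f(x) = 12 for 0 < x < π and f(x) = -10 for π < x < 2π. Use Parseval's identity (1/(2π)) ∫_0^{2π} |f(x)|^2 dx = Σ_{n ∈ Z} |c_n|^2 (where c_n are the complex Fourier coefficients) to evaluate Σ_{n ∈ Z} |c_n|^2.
Σ |c_n|^2 = 122

Parseval equates the L^2 energy of f (normalised by 1/(2π)) with the ℓ^2 sum of its Fourier coefficients: (1/(2π)) ∫_0^{2π} |f|^2 = Σ |c_n|^2.
Compute the left side: (1/(2π)) [∫_0^π 12^2 dx + ∫_π^{2π} (-10)^2 dx] = (1/(2π)) · (144π + 100π) = (144 + 100)/2 = 122.
So Σ_{n ∈ Z} |c_n|^2 = 122.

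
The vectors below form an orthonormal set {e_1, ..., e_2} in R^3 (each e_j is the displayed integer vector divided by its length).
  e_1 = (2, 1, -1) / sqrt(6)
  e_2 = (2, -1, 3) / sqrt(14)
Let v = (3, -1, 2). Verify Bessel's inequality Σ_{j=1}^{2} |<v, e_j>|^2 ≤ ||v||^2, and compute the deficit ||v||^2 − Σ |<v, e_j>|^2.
Σ |<v, e_j>|^2 = 95/7; ||v||^2 = 14; deficit = 3/7

Write each e_j = u_j / sqrt(<u_j, u_j>) where u_j is the displayed integer vector. Then <v, e_j> = <v, u_j> / sqrt(<u_j, u_j>), so |<v, e_j>|^2 = <v, u_j>^2 / <u_j, u_j>.
Coefficients: <v, e_1> = 3/sqrt(6), <v, e_2> = 13/sqrt(14).
Square and sum: Σ |<v, e_j>|^2 = 95/7.
Compute ||v||^2 = v·v = 14.
Deficit = 14 − 95/7 = 3/7 ≥ 0, confirming Bessel's inequality. (The deficit equals ||v − Σ <v,e_j> e_j||^2, the squared distance from v to span{e_j}.)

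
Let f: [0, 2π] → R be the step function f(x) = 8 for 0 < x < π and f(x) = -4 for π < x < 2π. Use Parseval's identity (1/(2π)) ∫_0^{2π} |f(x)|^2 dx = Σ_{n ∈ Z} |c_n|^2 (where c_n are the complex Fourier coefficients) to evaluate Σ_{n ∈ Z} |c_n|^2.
Σ |c_n|^2 = 40

Parseval equates the L^2 energy of f (normalised by 1/(2π)) with the ℓ^2 sum of its Fourier coefficients: (1/(2π)) ∫_0^{2π} |f|^2 = Σ |c_n|^2.
Compute the left side: (1/(2π)) [∫_0^π 8^2 dx + ∫_π^{2π} (-4)^2 dx] = (1/(2π)) · (64π + 16π) = (64 + 16)/2 = 40.
So Σ_{n ∈ Z} |c_n|^2 = 40.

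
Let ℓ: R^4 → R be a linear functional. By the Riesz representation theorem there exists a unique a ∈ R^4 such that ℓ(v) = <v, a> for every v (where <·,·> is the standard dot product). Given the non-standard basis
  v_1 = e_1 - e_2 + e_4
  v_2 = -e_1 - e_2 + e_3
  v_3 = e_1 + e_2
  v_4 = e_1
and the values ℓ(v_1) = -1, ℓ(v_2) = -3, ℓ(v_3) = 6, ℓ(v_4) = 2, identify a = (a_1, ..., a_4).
a = (2, 4, 3, 1)

Write a = (a_1, ..., a_4) in the standard basis. For each basis vector v_i, ℓ(v_i) = <v_i, a> is a linear equation in the a_j's. Collect the n equations into a matrix system V a = ℓ, where row i of V is v_i (expressed in the standard basis). Since V is invertible (lower-triangular with 1s on the diagonal, up to permutation), solve by back-substitution:
  V =
[[1, -1, 0, 1],
 [-1, -1, 1, 0],
 [1, 1, 0, 0],
 [1, 0, 0, 0]]
  V a = (-1, -3, 6, 2)
Solving gives a = (2, 4, 3, 1).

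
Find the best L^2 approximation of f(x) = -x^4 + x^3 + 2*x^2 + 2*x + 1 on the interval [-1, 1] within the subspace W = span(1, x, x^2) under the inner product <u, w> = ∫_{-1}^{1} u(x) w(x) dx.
g(x) = 8*x^2/7 + 13*x/5 + 38/35

The best approximation g ∈ W is the orthogonal projection of f onto W. Writing g = a_0 + a_1 x + a_2 x^2, the coefficients solve the normal equations G · a = b where
  G_{ij} = <φ_i, φ_j> and b_i = <f, φ_i>, with φ_0 = 1, φ_1 = x, φ_2 = x^2.
G =
  [2, 0, 2/3]
  [0, 2/3, 0]
  [2/3, 0, 2/5],
b = (44/15, 26/15, 124/105).
Solving gives a_0 = 38/35, a_1 = 13/5, a_2 = 8/7, so
  g(x) = 8*x^2/7 + 13*x/5 + 38/35.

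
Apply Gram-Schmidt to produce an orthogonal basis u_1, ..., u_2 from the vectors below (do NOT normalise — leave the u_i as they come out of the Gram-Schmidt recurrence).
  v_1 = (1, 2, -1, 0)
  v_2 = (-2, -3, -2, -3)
Orthogonal basis:
  u_1 = (1, 2, -1, 0)
  u_2 = (-1, -1, -3, -3)

Apply the Gram-Schmidt recurrence
  u_1 = v_1
  u_i = v_i − Σ_{j<i} ((v_i · u_j) / (u_j · u_j)) · u_j.

Step by step this gives:
  u_1 = (1, 2, -1, 0)
  u_2 = (-1, -1, -3, -3)

Orthogonality check:
  u_2 · u_1 = 0 (should be 0)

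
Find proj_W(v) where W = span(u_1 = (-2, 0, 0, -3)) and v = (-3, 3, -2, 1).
proj_W(v) = (-6/13, 0, 0, -9/13)

Set up U = [u_1 | ... | u_1] ∈ R^(4×1). The projector onto W = col(U) is P = U (U^T U)^(-1) U^T.
Compute U^T U =
  [13],
and U^T v = (3).
Solve U^T U · c = U^T v for the coefficients: c = (3/13). The projection is proj_W(v) = U c.
Check: (v - proj_W(v)) · u_1 = 0  (should be 0).
Result: proj_W(v) = (-6/13, 0, 0, -9/13).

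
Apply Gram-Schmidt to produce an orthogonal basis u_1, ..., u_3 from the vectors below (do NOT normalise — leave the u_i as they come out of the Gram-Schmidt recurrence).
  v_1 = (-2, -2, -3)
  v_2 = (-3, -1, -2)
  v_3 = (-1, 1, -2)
Orthogonal basis:
  u_1 = (-2, -2, -3)
  u_2 = (-23/17, 11/17, 8/17)
  u_3 = (2/7, 10/7, -8/7)

Apply the Gram-Schmidt recurrence
  u_1 = v_1
  u_i = v_i − Σ_{j<i} ((v_i · u_j) / (u_j · u_j)) · u_j.

Step by step this gives:
  u_1 = (-2, -2, -3)
  u_2 = (-23/17, 11/17, 8/17)
  u_3 = (2/7, 10/7, -8/7)

Orthogonality check:
  u_2 · u_1 = 0 (should be 0)
  u_3 · u_1 = 0 (should be 0)
  u_3 · u_2 = 0 (should be 0)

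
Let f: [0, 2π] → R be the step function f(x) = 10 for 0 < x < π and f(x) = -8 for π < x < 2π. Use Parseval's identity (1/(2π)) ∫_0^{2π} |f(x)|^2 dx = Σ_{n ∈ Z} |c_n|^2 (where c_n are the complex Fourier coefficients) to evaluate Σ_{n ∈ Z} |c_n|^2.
Σ |c_n|^2 = 82

Parseval equates the L^2 energy of f (normalised by 1/(2π)) with the ℓ^2 sum of its Fourier coefficients: (1/(2π)) ∫_0^{2π} |f|^2 = Σ |c_n|^2.
Compute the left side: (1/(2π)) [∫_0^π 10^2 dx + ∫_π^{2π} (-8)^2 dx] = (1/(2π)) · (100π + 64π) = (100 + 64)/2 = 82.
So Σ_{n ∈ Z} |c_n|^2 = 82.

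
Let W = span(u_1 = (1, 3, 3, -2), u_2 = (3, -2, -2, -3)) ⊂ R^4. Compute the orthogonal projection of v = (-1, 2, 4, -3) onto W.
proj_W(v) = (373/589, 1878/589, 1878/589, -953/589)

Set up U = [u_1 | ... | u_2] ∈ R^(4×2). The projector onto W = col(U) is P = U (U^T U)^(-1) U^T.
Compute U^T U =
  [23, -3]
  [-3, 26],
and U^T v = (23, -6).
Solve U^T U · c = U^T v for the coefficients: c = (580/589, -69/589). The projection is proj_W(v) = U c.
Check: (v - proj_W(v)) · u_1 = 0  (should be 0).
Check: (v - proj_W(v)) · u_2 = 0  (should be 0).
Result: proj_W(v) = (373/589, 1878/589, 1878/589, -953/589).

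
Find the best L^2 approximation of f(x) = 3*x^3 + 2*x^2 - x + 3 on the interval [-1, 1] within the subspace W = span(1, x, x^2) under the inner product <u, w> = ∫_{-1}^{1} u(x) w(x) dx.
g(x) = 2*x^2 + 4*x/5 + 3

The best approximation g ∈ W is the orthogonal projection of f onto W. Writing g = a_0 + a_1 x + a_2 x^2, the coefficients solve the normal equations G · a = b where
  G_{ij} = <φ_i, φ_j> and b_i = <f, φ_i>, with φ_0 = 1, φ_1 = x, φ_2 = x^2.
G =
  [2, 0, 2/3]
  [0, 2/3, 0]
  [2/3, 0, 2/5],
b = (22/3, 8/15, 14/5).
Solving gives a_0 = 3, a_1 = 4/5, a_2 = 2, so
  g(x) = 2*x^2 + 4*x/5 + 3.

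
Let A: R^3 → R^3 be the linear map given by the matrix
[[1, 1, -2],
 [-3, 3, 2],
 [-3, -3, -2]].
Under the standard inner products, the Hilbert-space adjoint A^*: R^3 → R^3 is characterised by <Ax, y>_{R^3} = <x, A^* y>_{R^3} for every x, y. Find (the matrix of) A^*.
A^* = A^T =
[[1, -3, -3],
 [1, 3, -3],
 [-2, 2, -2]]

For real matrices with standard dot products, the defining identity <Ax, y> = <x, A^* y> gives (Ax)^T y = x^T (A^*) y, i.e. x^T A^T y = x^T (A^*) y. Since this holds for all x, y, we must have A^* = A^T. Therefore
A^* =
[[1, -3, -3],
 [1, 3, -3],
 [-2, 2, -2]].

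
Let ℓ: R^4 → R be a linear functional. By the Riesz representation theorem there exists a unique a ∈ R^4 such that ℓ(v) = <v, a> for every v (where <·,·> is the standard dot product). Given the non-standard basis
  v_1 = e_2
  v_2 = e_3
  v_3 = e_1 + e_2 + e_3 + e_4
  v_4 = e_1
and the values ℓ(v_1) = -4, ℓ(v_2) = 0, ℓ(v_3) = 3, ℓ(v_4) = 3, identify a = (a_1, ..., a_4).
a = (3, -4, 0, 4)

Write a = (a_1, ..., a_4) in the standard basis. For each basis vector v_i, ℓ(v_i) = <v_i, a> is a linear equation in the a_j's. Collect the n equations into a matrix system V a = ℓ, where row i of V is v_i (expressed in the standard basis). Since V is invertible (lower-triangular with 1s on the diagonal, up to permutation), solve by back-substitution:
  V =
[[0, 1, 0, 0],
 [0, 0, 1, 0],
 [1, 1, 1, 1],
 [1, 0, 0, 0]]
  V a = (-4, 0, 3, 3)
Solving gives a = (3, -4, 0, 4).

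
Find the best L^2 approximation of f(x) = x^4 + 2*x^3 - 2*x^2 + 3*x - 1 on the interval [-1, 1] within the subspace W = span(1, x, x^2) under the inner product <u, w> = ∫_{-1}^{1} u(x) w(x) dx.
g(x) = -8*x^2/7 + 21*x/5 - 38/35

The best approximation g ∈ W is the orthogonal projection of f onto W. Writing g = a_0 + a_1 x + a_2 x^2, the coefficients solve the normal equations G · a = b where
  G_{ij} = <φ_i, φ_j> and b_i = <f, φ_i>, with φ_0 = 1, φ_1 = x, φ_2 = x^2.
G =
  [2, 0, 2/3]
  [0, 2/3, 0]
  [2/3, 0, 2/5],
b = (-44/15, 14/5, -124/105).
Solving gives a_0 = -38/35, a_1 = 21/5, a_2 = -8/7, so
  g(x) = -8*x^2/7 + 21*x/5 - 38/35.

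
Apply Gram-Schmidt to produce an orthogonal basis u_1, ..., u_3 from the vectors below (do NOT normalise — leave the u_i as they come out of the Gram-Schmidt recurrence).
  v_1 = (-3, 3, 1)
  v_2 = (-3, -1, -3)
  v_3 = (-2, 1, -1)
Orthogonal basis:
  u_1 = (-3, 3, 1)
  u_2 = (-48/19, -28/19, -60/19)
  u_3 = (2/11, 3/11, -3/11)

Apply the Gram-Schmidt recurrence
  u_1 = v_1
  u_i = v_i − Σ_{j<i} ((v_i · u_j) / (u_j · u_j)) · u_j.

Step by step this gives:
  u_1 = (-3, 3, 1)
  u_2 = (-48/19, -28/19, -60/19)
  u_3 = (2/11, 3/11, -3/11)

Orthogonality check:
  u_2 · u_1 = 0 (should be 0)
  u_3 · u_1 = 0 (should be 0)
  u_3 · u_2 = 0 (should be 0)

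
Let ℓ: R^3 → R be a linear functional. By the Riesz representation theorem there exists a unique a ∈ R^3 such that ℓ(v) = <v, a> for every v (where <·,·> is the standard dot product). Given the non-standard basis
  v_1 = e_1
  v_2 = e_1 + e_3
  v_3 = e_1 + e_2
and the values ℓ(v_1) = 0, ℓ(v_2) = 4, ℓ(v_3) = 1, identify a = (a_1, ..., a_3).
a = (0, 1, 4)

Write a = (a_1, ..., a_3) in the standard basis. For each basis vector v_i, ℓ(v_i) = <v_i, a> is a linear equation in the a_j's. Collect the n equations into a matrix system V a = ℓ, where row i of V is v_i (expressed in the standard basis). Since V is invertible (lower-triangular with 1s on the diagonal, up to permutation), solve by back-substitution:
  V =
[[1, 0, 0],
 [1, 0, 1],
 [1, 1, 0]]
  V a = (0, 4, 1)
Solving gives a = (0, 1, 4).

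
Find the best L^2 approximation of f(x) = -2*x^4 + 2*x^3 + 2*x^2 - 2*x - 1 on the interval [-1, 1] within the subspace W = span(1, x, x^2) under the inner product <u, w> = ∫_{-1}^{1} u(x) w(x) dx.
g(x) = 2*x^2/7 - 4*x/5 - 29/35

The best approximation g ∈ W is the orthogonal projection of f onto W. Writing g = a_0 + a_1 x + a_2 x^2, the coefficients solve the normal equations G · a = b where
  G_{ij} = <φ_i, φ_j> and b_i = <f, φ_i>, with φ_0 = 1, φ_1 = x, φ_2 = x^2.
G =
  [2, 0, 2/3]
  [0, 2/3, 0]
  [2/3, 0, 2/5],
b = (-22/15, -8/15, -46/105).
Solving gives a_0 = -29/35, a_1 = -4/5, a_2 = 2/7, so
  g(x) = 2*x^2/7 - 4*x/5 - 29/35.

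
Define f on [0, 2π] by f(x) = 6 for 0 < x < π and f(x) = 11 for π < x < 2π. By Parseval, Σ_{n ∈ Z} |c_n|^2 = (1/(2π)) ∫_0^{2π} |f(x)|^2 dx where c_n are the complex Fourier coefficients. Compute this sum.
Σ |c_n|^2 = 157/2

Parseval equates the L^2 energy of f (normalised by 1/(2π)) with the ℓ^2 sum of its Fourier coefficients: (1/(2π)) ∫_0^{2π} |f|^2 = Σ |c_n|^2.
Compute the left side: (1/(2π)) [∫_0^π 6^2 dx + ∫_π^{2π} 11^2 dx] = (1/(2π)) · (36π + 121π) = (36 + 121)/2 = 157/2.
So Σ_{n ∈ Z} |c_n|^2 = 157/2.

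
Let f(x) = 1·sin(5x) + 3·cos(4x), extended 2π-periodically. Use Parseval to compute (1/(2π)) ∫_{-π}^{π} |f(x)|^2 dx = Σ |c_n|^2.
Σ |c_n|^2 = 5

Expand |f|^2 and use orthogonality of {sin(nx), cos(mx)} on [-π, π]:
  ∫_{-π}^{π} sin(nx)^2 dx = π, ∫ cos(mx)^2 dx = π, and cross terms integrate to 0.
So ∫_{-π}^{π} f(x)^2 dx = 1^2 · π + 3^2 · π = (1 + 9)π.
Divide by 2π: (1 + 9)/2 = 5.
By Parseval, this equals Σ |c_n|^2.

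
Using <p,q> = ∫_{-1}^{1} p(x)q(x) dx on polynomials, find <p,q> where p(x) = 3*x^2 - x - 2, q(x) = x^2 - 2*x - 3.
<p,q> = 36/5

Expand the product: p(x)·q(x) = 3*x^4 - 7*x^3 - 9*x^2 + 7*x + 6.
∫_{-1}^{1} of each monomial x^k gives [2/(k+1) if k even, 0 if k odd]. Integrating term-by-term (or equivalently evaluating the antiderivative F(x) = 3*x^5/5 - 7*x^4/4 - 3*x^3 + 7*x^2/2 + 6*x at the endpoints):
  F(1) − F(−1) = 107/20 − (-37/20) = 36/5.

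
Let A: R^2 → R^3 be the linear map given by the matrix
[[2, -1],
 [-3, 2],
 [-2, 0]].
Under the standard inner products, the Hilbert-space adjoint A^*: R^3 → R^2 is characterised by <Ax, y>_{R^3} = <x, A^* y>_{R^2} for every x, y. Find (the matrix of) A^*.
A^* = A^T =
[[2, -3, -2],
 [-1, 2, 0]]

For real matrices with standard dot products, the defining identity <Ax, y> = <x, A^* y> gives (Ax)^T y = x^T (A^*) y, i.e. x^T A^T y = x^T (A^*) y. Since this holds for all x, y, we must have A^* = A^T. Therefore
A^* =
[[2, -3, -2],
 [-1, 2, 0]].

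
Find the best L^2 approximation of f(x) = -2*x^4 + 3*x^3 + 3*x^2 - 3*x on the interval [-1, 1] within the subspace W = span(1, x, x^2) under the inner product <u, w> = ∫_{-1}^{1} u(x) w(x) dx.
g(x) = 9*x^2/7 - 6*x/5 + 6/35

The best approximation g ∈ W is the orthogonal projection of f onto W. Writing g = a_0 + a_1 x + a_2 x^2, the coefficients solve the normal equations G · a = b where
  G_{ij} = <φ_i, φ_j> and b_i = <f, φ_i>, with φ_0 = 1, φ_1 = x, φ_2 = x^2.
G =
  [2, 0, 2/3]
  [0, 2/3, 0]
  [2/3, 0, 2/5],
b = (6/5, -4/5, 22/35).
Solving gives a_0 = 6/35, a_1 = -6/5, a_2 = 9/7, so
  g(x) = 9*x^2/7 - 6*x/5 + 6/35.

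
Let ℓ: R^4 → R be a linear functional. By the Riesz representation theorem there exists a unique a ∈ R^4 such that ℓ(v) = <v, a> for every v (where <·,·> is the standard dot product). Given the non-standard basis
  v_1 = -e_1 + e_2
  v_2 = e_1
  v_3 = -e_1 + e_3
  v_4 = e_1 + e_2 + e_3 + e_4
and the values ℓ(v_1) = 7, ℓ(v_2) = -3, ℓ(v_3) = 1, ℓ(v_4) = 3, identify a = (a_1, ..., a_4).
a = (-3, 4, -2, 4)

Write a = (a_1, ..., a_4) in the standard basis. For each basis vector v_i, ℓ(v_i) = <v_i, a> is a linear equation in the a_j's. Collect the n equations into a matrix system V a = ℓ, where row i of V is v_i (expressed in the standard basis). Since V is invertible (lower-triangular with 1s on the diagonal, up to permutation), solve by back-substitution:
  V =
[[-1, 1, 0, 0],
 [1, 0, 0, 0],
 [-1, 0, 1, 0],
 [1, 1, 1, 1]]
  V a = (7, -3, 1, 3)
Solving gives a = (-3, 4, -2, 4).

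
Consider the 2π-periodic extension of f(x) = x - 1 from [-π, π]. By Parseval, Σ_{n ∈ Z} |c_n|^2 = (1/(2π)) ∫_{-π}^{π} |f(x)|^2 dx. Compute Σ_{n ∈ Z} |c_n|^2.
Σ |c_n|^2 = π^2/3 + 1

Expand and integrate term by term over [-π, π]:
  ∫ (x)^2 dx = 1·(2π^3/3); ∫ 2·1·(-1)·x dx = 0 (odd integrand); ∫ (-1)^2 dx = 1·2π.
So (1/(2π)) ∫_{-π}^{π} (x - 1)^2 dx = 1π^2/3 + 1 = π^2/3 + 1.
Parseval ⇒ Σ |c_n|^2 = π^2/3 + 1.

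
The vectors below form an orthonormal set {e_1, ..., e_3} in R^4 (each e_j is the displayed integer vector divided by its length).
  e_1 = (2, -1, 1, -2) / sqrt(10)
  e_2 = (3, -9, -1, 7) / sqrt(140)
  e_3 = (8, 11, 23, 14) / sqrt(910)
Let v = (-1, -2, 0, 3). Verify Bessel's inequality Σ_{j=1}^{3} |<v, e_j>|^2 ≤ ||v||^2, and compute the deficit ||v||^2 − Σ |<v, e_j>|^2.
Σ |<v, e_j>|^2 = 846/65; ||v||^2 = 14; deficit = 64/65

Write each e_j = u_j / sqrt(<u_j, u_j>) where u_j is the displayed integer vector. Then <v, e_j> = <v, u_j> / sqrt(<u_j, u_j>), so |<v, e_j>|^2 = <v, u_j>^2 / <u_j, u_j>.
Coefficients: <v, e_1> = -6/sqrt(10), <v, e_2> = 36/sqrt(140), <v, e_3> = 12/sqrt(910).
Square and sum: Σ |<v, e_j>|^2 = 846/65.
Compute ||v||^2 = v·v = 14.
Deficit = 14 − 846/65 = 64/65 ≥ 0, confirming Bessel's inequality. (The deficit equals ||v − Σ <v,e_j> e_j||^2, the squared distance from v to span{e_j}.)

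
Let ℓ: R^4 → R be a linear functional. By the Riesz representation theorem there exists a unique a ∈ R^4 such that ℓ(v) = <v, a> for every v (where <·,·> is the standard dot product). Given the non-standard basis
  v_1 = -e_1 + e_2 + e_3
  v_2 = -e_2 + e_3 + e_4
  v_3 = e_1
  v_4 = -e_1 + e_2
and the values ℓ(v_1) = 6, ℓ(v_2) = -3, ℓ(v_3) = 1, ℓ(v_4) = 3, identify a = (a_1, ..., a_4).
a = (1, 4, 3, -2)

Write a = (a_1, ..., a_4) in the standard basis. For each basis vector v_i, ℓ(v_i) = <v_i, a> is a linear equation in the a_j's. Collect the n equations into a matrix system V a = ℓ, where row i of V is v_i (expressed in the standard basis). Since V is invertible (lower-triangular with 1s on the diagonal, up to permutation), solve by back-substitution:
  V =
[[-1, 1, 1, 0],
 [0, -1, 1, 1],
 [1, 0, 0, 0],
 [-1, 1, 0, 0]]
  V a = (6, -3, 1, 3)
Solving gives a = (1, 4, 3, -2).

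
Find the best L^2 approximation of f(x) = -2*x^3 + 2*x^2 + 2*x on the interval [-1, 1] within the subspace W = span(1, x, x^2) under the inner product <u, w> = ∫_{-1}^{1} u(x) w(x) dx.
g(x) = 2*x^2 + 4*x/5

The best approximation g ∈ W is the orthogonal projection of f onto W. Writing g = a_0 + a_1 x + a_2 x^2, the coefficients solve the normal equations G · a = b where
  G_{ij} = <φ_i, φ_j> and b_i = <f, φ_i>, with φ_0 = 1, φ_1 = x, φ_2 = x^2.
G =
  [2, 0, 2/3]
  [0, 2/3, 0]
  [2/3, 0, 2/5],
b = (4/3, 8/15, 4/5).
Solving gives a_0 = 0, a_1 = 4/5, a_2 = 2, so
  g(x) = 2*x^2 + 4*x/5.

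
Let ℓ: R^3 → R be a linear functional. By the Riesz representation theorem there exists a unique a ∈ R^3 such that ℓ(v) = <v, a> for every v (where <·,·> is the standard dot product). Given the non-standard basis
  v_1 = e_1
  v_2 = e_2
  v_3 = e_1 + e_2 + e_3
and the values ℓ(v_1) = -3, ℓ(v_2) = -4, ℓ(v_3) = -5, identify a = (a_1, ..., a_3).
a = (-3, -4, 2)

Write a = (a_1, ..., a_3) in the standard basis. For each basis vector v_i, ℓ(v_i) = <v_i, a> is a linear equation in the a_j's. Collect the n equations into a matrix system V a = ℓ, where row i of V is v_i (expressed in the standard basis). Since V is invertible (lower-triangular with 1s on the diagonal, up to permutation), solve by back-substitution:
  V =
[[1, 0, 0],
 [0, 1, 0],
 [1, 1, 1]]
  V a = (-3, -4, -5)
Solving gives a = (-3, -4, 2).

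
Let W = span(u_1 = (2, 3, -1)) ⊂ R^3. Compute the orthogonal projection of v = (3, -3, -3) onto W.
proj_W(v) = (0, 0, 0)

Set up U = [u_1 | ... | u_1] ∈ R^(3×1). The projector onto W = col(U) is P = U (U^T U)^(-1) U^T.
Compute U^T U =
  [14],
and U^T v = (0).
Solve U^T U · c = U^T v for the coefficients: c = (0). The projection is proj_W(v) = U c.
Check: (v - proj_W(v)) · u_1 = 0  (should be 0).
Result: proj_W(v) = (0, 0, 0).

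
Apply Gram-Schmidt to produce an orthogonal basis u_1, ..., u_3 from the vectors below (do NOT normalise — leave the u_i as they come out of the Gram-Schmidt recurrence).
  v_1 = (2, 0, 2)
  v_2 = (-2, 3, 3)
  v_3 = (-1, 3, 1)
Orthogonal basis:
  u_1 = (2, 0, 2)
  u_2 = (-5/2, 3, 5/2)
  u_3 = (27/43, 45/43, -27/43)

Apply the Gram-Schmidt recurrence
  u_1 = v_1
  u_i = v_i − Σ_{j<i} ((v_i · u_j) / (u_j · u_j)) · u_j.

Step by step this gives:
  u_1 = (2, 0, 2)
  u_2 = (-5/2, 3, 5/2)
  u_3 = (27/43, 45/43, -27/43)

Orthogonality check:
  u_2 · u_1 = 0 (should be 0)
  u_3 · u_1 = 0 (should be 0)
  u_3 · u_2 = 0 (should be 0)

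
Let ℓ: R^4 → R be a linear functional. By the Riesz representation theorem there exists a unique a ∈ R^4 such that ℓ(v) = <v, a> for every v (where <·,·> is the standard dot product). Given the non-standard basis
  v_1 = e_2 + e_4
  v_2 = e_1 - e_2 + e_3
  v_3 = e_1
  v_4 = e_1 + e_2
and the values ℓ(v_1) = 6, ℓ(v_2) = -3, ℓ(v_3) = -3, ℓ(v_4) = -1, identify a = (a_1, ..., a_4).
a = (-3, 2, 2, 4)

Write a = (a_1, ..., a_4) in the standard basis. For each basis vector v_i, ℓ(v_i) = <v_i, a> is a linear equation in the a_j's. Collect the n equations into a matrix system V a = ℓ, where row i of V is v_i (expressed in the standard basis). Since V is invertible (lower-triangular with 1s on the diagonal, up to permutation), solve by back-substitution:
  V =
[[0, 1, 0, 1],
 [1, -1, 1, 0],
 [1, 0, 0, 0],
 [1, 1, 0, 0]]
  V a = (6, -3, -3, -1)
Solving gives a = (-3, 2, 2, 4).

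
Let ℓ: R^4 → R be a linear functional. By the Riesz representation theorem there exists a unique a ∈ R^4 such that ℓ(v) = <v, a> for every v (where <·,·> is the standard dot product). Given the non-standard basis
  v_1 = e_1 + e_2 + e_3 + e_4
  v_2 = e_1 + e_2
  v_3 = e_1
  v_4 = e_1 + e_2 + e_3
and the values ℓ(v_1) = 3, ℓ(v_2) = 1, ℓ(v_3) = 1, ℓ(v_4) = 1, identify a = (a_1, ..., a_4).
a = (1, 0, 0, 2)

Write a = (a_1, ..., a_4) in the standard basis. For each basis vector v_i, ℓ(v_i) = <v_i, a> is a linear equation in the a_j's. Collect the n equations into a matrix system V a = ℓ, where row i of V is v_i (expressed in the standard basis). Since V is invertible (lower-triangular with 1s on the diagonal, up to permutation), solve by back-substitution:
  V =
[[1, 1, 1, 1],
 [1, 1, 0, 0],
 [1, 0, 0, 0],
 [1, 1, 1, 0]]
  V a = (3, 1, 1, 1)
Solving gives a = (1, 0, 0, 2).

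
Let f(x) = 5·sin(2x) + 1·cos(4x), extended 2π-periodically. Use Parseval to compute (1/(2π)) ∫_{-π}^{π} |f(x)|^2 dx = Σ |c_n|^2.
Σ |c_n|^2 = 13

Expand |f|^2 and use orthogonality of {sin(nx), cos(mx)} on [-π, π]:
  ∫_{-π}^{π} sin(nx)^2 dx = π, ∫ cos(mx)^2 dx = π, and cross terms integrate to 0.
So ∫_{-π}^{π} f(x)^2 dx = 5^2 · π + 1^2 · π = (25 + 1)π.
Divide by 2π: (25 + 1)/2 = 13.
By Parseval, this equals Σ |c_n|^2.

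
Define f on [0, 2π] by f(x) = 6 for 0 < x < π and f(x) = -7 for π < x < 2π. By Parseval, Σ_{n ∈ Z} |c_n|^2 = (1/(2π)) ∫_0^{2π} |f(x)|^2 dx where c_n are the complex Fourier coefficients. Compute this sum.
Σ |c_n|^2 = 85/2

Parseval equates the L^2 energy of f (normalised by 1/(2π)) with the ℓ^2 sum of its Fourier coefficients: (1/(2π)) ∫_0^{2π} |f|^2 = Σ |c_n|^2.
Compute the left side: (1/(2π)) [∫_0^π 6^2 dx + ∫_π^{2π} (-7)^2 dx] = (1/(2π)) · (36π + 49π) = (36 + 49)/2 = 85/2.
So Σ_{n ∈ Z} |c_n|^2 = 85/2.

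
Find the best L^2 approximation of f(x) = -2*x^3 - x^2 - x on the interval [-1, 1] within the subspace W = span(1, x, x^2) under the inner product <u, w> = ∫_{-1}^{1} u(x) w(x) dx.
g(x) = -x^2 - 11*x/5

The best approximation g ∈ W is the orthogonal projection of f onto W. Writing g = a_0 + a_1 x + a_2 x^2, the coefficients solve the normal equations G · a = b where
  G_{ij} = <φ_i, φ_j> and b_i = <f, φ_i>, with φ_0 = 1, φ_1 = x, φ_2 = x^2.
G =
  [2, 0, 2/3]
  [0, 2/3, 0]
  [2/3, 0, 2/5],
b = (-2/3, -22/15, -2/5).
Solving gives a_0 = 0, a_1 = -11/5, a_2 = -1, so
  g(x) = -x^2 - 11*x/5.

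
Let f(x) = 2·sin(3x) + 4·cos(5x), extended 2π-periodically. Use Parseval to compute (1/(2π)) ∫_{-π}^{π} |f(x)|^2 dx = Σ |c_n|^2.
Σ |c_n|^2 = 10

Expand |f|^2 and use orthogonality of {sin(nx), cos(mx)} on [-π, π]:
  ∫_{-π}^{π} sin(nx)^2 dx = π, ∫ cos(mx)^2 dx = π, and cross terms integrate to 0.
So ∫_{-π}^{π} f(x)^2 dx = 2^2 · π + 4^2 · π = (4 + 16)π.
Divide by 2π: (4 + 16)/2 = 10.
By Parseval, this equals Σ |c_n|^2.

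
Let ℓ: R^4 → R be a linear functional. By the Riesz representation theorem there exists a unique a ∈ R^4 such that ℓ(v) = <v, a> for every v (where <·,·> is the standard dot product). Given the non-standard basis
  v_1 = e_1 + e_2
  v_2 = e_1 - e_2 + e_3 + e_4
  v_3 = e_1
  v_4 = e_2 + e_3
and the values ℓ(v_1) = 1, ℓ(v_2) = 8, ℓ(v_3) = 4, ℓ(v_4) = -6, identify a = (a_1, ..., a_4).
a = (4, -3, -3, 4)

Write a = (a_1, ..., a_4) in the standard basis. For each basis vector v_i, ℓ(v_i) = <v_i, a> is a linear equation in the a_j's. Collect the n equations into a matrix system V a = ℓ, where row i of V is v_i (expressed in the standard basis). Since V is invertible (lower-triangular with 1s on the diagonal, up to permutation), solve by back-substitution:
  V =
[[1, 1, 0, 0],
 [1, -1, 1, 1],
 [1, 0, 0, 0],
 [0, 1, 1, 0]]
  V a = (1, 8, 4, -6)
Solving gives a = (4, -3, -3, 4).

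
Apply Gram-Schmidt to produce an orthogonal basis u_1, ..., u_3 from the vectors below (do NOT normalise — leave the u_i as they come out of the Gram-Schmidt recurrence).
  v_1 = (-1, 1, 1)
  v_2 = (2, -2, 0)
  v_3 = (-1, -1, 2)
Orthogonal basis:
  u_1 = (-1, 1, 1)
  u_2 = (2/3, -2/3, 4/3)
  u_3 = (-1, -1, 0)

Apply the Gram-Schmidt recurrence
  u_1 = v_1
  u_i = v_i − Σ_{j<i} ((v_i · u_j) / (u_j · u_j)) · u_j.

Step by step this gives:
  u_1 = (-1, 1, 1)
  u_2 = (2/3, -2/3, 4/3)
  u_3 = (-1, -1, 0)

Orthogonality check:
  u_2 · u_1 = 0 (should be 0)
  u_3 · u_1 = 0 (should be 0)
  u_3 · u_2 = 0 (should be 0)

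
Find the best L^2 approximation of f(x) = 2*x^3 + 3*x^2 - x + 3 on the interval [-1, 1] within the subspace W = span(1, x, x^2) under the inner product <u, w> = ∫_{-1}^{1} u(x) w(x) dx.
g(x) = 3*x^2 + x/5 + 3

The best approximation g ∈ W is the orthogonal projection of f onto W. Writing g = a_0 + a_1 x + a_2 x^2, the coefficients solve the normal equations G · a = b where
  G_{ij} = <φ_i, φ_j> and b_i = <f, φ_i>, with φ_0 = 1, φ_1 = x, φ_2 = x^2.
G =
  [2, 0, 2/3]
  [0, 2/3, 0]
  [2/3, 0, 2/5],
b = (8, 2/15, 16/5).
Solving gives a_0 = 3, a_1 = 1/5, a_2 = 3, so
  g(x) = 3*x^2 + x/5 + 3.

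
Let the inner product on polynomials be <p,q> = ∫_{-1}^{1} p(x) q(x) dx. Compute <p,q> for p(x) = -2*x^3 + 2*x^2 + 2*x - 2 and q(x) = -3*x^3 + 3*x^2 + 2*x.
<p,q> = -128/105

Expand the product: p(x)·q(x) = 6*x^6 - 12*x^5 - 4*x^4 + 16*x^3 - 2*x^2 - 4*x.
∫_{-1}^{1} of each monomial x^k gives [2/(k+1) if k even, 0 if k odd]. Integrating term-by-term (or equivalently evaluating the antiderivative F(x) = 6*x^7/7 - 2*x^6 - 4*x^5/5 + 4*x^4 - 2*x^3/3 - 2*x^2 at the endpoints):
  F(1) − F(−1) = -64/105 − (64/105) = -128/105.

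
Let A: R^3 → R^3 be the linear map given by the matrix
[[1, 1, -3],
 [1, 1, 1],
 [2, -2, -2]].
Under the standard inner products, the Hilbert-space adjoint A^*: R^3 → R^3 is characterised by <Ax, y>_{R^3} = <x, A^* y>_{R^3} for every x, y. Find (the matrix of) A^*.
A^* = A^T =
[[1, 1, 2],
 [1, 1, -2],
 [-3, 1, -2]]

For real matrices with standard dot products, the defining identity <Ax, y> = <x, A^* y> gives (Ax)^T y = x^T (A^*) y, i.e. x^T A^T y = x^T (A^*) y. Since this holds for all x, y, we must have A^* = A^T. Therefore
A^* =
[[1, 1, 2],
 [1, 1, -2],
 [-3, 1, -2]].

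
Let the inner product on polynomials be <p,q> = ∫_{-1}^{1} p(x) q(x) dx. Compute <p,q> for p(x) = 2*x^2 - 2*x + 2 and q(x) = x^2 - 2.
<p,q> = -128/15

Expand the product: p(x)·q(x) = 2*x^4 - 2*x^3 - 2*x^2 + 4*x - 4.
∫_{-1}^{1} of each monomial x^k gives [2/(k+1) if k even, 0 if k odd]. Integrating term-by-term (or equivalently evaluating the antiderivative F(x) = 2*x^5/5 - x^4/2 - 2*x^3/3 + 2*x^2 - 4*x at the endpoints):
  F(1) − F(−1) = -83/30 − (173/30) = -128/15.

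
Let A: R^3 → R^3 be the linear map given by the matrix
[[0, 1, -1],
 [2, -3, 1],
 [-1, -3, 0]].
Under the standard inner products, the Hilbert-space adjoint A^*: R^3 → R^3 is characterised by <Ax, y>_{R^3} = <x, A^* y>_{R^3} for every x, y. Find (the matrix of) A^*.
A^* = A^T =
[[0, 2, -1],
 [1, -3, -3],
 [-1, 1, 0]]

For real matrices with standard dot products, the defining identity <Ax, y> = <x, A^* y> gives (Ax)^T y = x^T (A^*) y, i.e. x^T A^T y = x^T (A^*) y. Since this holds for all x, y, we must have A^* = A^T. Therefore
A^* =
[[0, 2, -1],
 [1, -3, -3],
 [-1, 1, 0]].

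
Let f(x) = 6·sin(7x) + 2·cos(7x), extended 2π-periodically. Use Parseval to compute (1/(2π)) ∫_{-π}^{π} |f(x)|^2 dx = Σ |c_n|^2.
Σ |c_n|^2 = 20

Expand |f|^2 and use orthogonality of {sin(nx), cos(mx)} on [-π, π]:
  ∫_{-π}^{π} sin(nx)^2 dx = π, ∫ cos(mx)^2 dx = π, and cross terms integrate to 0.
So ∫_{-π}^{π} f(x)^2 dx = 6^2 · π + 2^2 · π = (36 + 4)π.
Divide by 2π: (36 + 4)/2 = 20.
By Parseval, this equals Σ |c_n|^2.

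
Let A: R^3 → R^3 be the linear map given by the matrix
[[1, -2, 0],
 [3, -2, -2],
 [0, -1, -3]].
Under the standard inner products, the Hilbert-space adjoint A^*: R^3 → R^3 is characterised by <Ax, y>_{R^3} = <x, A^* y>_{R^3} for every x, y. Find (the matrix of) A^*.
A^* = A^T =
[[1, 3, 0],
 [-2, -2, -1],
 [0, -2, -3]]

For real matrices with standard dot products, the defining identity <Ax, y> = <x, A^* y> gives (Ax)^T y = x^T (A^*) y, i.e. x^T A^T y = x^T (A^*) y. Since this holds for all x, y, we must have A^* = A^T. Therefore
A^* =
[[1, 3, 0],
 [-2, -2, -1],
 [0, -2, -3]].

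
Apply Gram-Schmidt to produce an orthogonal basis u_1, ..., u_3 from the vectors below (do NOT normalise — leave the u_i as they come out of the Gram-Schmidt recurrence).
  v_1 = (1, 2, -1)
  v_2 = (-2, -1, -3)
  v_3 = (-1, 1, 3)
Orthogonal basis:
  u_1 = (1, 2, -1)
  u_2 = (-11/6, -2/3, -19/6)
  u_3 = (-147/83, 105/83, 63/83)

Apply the Gram-Schmidt recurrence
  u_1 = v_1
  u_i = v_i − Σ_{j<i} ((v_i · u_j) / (u_j · u_j)) · u_j.

Step by step this gives:
  u_1 = (1, 2, -1)
  u_2 = (-11/6, -2/3, -19/6)
  u_3 = (-147/83, 105/83, 63/83)

Orthogonality check:
  u_2 · u_1 = 0 (should be 0)
  u_3 · u_1 = 0 (should be 0)
  u_3 · u_2 = 0 (should be 0)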